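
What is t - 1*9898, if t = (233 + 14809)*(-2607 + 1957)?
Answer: -9787198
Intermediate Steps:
t = -9777300 (t = 15042*(-650) = -9777300)
t - 1*9898 = -9777300 - 1*9898 = -9777300 - 9898 = -9787198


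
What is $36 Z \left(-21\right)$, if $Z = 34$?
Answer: $-25704$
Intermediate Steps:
$36 Z \left(-21\right) = 36 \cdot 34 \left(-21\right) = 1224 \left(-21\right) = -25704$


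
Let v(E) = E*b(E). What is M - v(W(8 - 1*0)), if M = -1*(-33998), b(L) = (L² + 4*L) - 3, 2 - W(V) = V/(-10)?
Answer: 4244136/125 ≈ 33953.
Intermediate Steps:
W(V) = 2 + V/10 (W(V) = 2 - V/(-10) = 2 - V*(-1)/10 = 2 - (-1)*V/10 = 2 + V/10)
b(L) = -3 + L² + 4*L
v(E) = E*(-3 + E² + 4*E)
M = 33998
M - v(W(8 - 1*0)) = 33998 - (2 + (8 - 1*0)/10)*(-3 + (2 + (8 - 1*0)/10)² + 4*(2 + (8 - 1*0)/10)) = 33998 - (2 + (8 + 0)/10)*(-3 + (2 + (8 + 0)/10)² + 4*(2 + (8 + 0)/10)) = 33998 - (2 + (⅒)*8)*(-3 + (2 + (⅒)*8)² + 4*(2 + (⅒)*8)) = 33998 - (2 + ⅘)*(-3 + (2 + ⅘)² + 4*(2 + ⅘)) = 33998 - 14*(-3 + (14/5)² + 4*(14/5))/5 = 33998 - 14*(-3 + 196/25 + 56/5)/5 = 33998 - 14*401/(5*25) = 33998 - 1*5614/125 = 33998 - 5614/125 = 4244136/125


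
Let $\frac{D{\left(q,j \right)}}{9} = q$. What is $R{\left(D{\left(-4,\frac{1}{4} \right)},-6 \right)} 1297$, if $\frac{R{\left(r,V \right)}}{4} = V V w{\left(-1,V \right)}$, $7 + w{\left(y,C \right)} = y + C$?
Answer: $-2614752$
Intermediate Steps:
$D{\left(q,j \right)} = 9 q$
$w{\left(y,C \right)} = -7 + C + y$ ($w{\left(y,C \right)} = -7 + \left(y + C\right) = -7 + \left(C + y\right) = -7 + C + y$)
$R{\left(r,V \right)} = 4 V^{2} \left(-8 + V\right)$ ($R{\left(r,V \right)} = 4 V V \left(-7 + V - 1\right) = 4 V^{2} \left(-8 + V\right)$)
$R{\left(D{\left(-4,\frac{1}{4} \right)},-6 \right)} 1297 = 4 \left(-6\right)^{2} \left(-8 - 6\right) 1297 = 4 \cdot 36 \left(-14\right) 1297 = \left(-2016\right) 1297 = -2614752$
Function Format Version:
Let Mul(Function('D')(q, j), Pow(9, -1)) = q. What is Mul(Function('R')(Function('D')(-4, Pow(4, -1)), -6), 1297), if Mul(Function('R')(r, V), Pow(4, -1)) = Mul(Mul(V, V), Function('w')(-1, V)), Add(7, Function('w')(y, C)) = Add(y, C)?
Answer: -2614752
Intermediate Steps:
Function('D')(q, j) = Mul(9, q)
Function('w')(y, C) = Add(-7, C, y) (Function('w')(y, C) = Add(-7, Add(y, C)) = Add(-7, Add(C, y)) = Add(-7, C, y))
Function('R')(r, V) = Mul(4, Pow(V, 2), Add(-8, V)) (Function('R')(r, V) = Mul(4, Mul(Mul(V, V), Add(-7, V, -1))) = Mul(4, Mul(Pow(V, 2), Add(-8, V))) = Mul(4, Pow(V, 2), Add(-8, V)))
Mul(Function('R')(Function('D')(-4, Pow(4, -1)), -6), 1297) = Mul(Mul(4, Pow(-6, 2), Add(-8, -6)), 1297) = Mul(Mul(4, 36, -14), 1297) = Mul(-2016, 1297) = -2614752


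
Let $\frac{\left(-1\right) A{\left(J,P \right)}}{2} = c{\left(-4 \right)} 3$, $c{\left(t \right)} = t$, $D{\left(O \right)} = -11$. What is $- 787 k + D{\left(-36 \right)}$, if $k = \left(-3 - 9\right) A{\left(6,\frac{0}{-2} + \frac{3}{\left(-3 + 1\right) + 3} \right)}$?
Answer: $226645$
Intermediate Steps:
$A{\left(J,P \right)} = 24$ ($A{\left(J,P \right)} = - 2 \left(\left(-4\right) 3\right) = \left(-2\right) \left(-12\right) = 24$)
$k = -288$ ($k = \left(-3 - 9\right) 24 = \left(-12\right) 24 = -288$)
$- 787 k + D{\left(-36 \right)} = \left(-787\right) \left(-288\right) - 11 = 226656 - 11 = 226645$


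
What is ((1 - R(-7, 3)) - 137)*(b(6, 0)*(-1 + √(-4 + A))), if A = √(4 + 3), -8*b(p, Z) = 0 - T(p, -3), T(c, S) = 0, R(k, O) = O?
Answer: 0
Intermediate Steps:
b(p, Z) = 0 (b(p, Z) = -(0 - 1*0)/8 = -(0 + 0)/8 = -⅛*0 = 0)
A = √7 ≈ 2.6458
((1 - R(-7, 3)) - 137)*(b(6, 0)*(-1 + √(-4 + A))) = ((1 - 1*3) - 137)*(0*(-1 + √(-4 + √7))) = ((1 - 3) - 137)*0 = (-2 - 137)*0 = -139*0 = 0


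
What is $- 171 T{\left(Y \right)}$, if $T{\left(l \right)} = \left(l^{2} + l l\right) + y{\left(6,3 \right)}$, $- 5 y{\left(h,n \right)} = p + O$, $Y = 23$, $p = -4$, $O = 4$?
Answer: $-180918$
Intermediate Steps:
$y{\left(h,n \right)} = 0$ ($y{\left(h,n \right)} = - \frac{-4 + 4}{5} = \left(- \frac{1}{5}\right) 0 = 0$)
$T{\left(l \right)} = 2 l^{2}$ ($T{\left(l \right)} = \left(l^{2} + l l\right) + 0 = \left(l^{2} + l^{2}\right) + 0 = 2 l^{2} + 0 = 2 l^{2}$)
$- 171 T{\left(Y \right)} = - 171 \cdot 2 \cdot 23^{2} = - 171 \cdot 2 \cdot 529 = \left(-171\right) 1058 = -180918$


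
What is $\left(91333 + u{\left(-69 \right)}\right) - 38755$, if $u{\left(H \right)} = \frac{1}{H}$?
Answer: $\frac{3627881}{69} \approx 52578.0$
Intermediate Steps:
$\left(91333 + u{\left(-69 \right)}\right) - 38755 = \left(91333 + \frac{1}{-69}\right) - 38755 = \left(91333 - \frac{1}{69}\right) - 38755 = \frac{6301976}{69} - 38755 = \frac{3627881}{69}$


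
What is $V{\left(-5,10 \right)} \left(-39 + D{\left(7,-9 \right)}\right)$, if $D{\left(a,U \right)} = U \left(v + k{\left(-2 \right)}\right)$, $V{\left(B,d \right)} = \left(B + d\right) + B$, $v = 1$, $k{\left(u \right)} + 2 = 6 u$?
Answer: $0$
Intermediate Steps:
$k{\left(u \right)} = -2 + 6 u$
$V{\left(B,d \right)} = d + 2 B$
$D{\left(a,U \right)} = - 13 U$ ($D{\left(a,U \right)} = U \left(1 + \left(-2 + 6 \left(-2\right)\right)\right) = U \left(1 - 14\right) = U \left(-13\right) = - 13 U$)
$V{\left(-5,10 \right)} \left(-39 + D{\left(7,-9 \right)}\right) = \left(10 + 2 \left(-5\right)\right) \left(-39 - -117\right) = \left(10 - 10\right) \left(-39 + 117\right) = 0 \cdot 78 = 0$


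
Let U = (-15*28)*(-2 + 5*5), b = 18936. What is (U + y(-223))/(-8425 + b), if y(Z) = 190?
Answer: -9470/10511 ≈ -0.90096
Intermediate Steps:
U = -9660 (U = -420*(-2 + 25) = -420*23 = -9660)
(U + y(-223))/(-8425 + b) = (-9660 + 190)/(-8425 + 18936) = -9470/10511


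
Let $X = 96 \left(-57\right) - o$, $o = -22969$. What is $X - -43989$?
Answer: $61486$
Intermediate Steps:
$X = 17497$ ($X = 96 \left(-57\right) - -22969 = -5472 + 22969 = 17497$)
$X - -43989 = 17497 - -43989 = 17497 + 43989 = 61486$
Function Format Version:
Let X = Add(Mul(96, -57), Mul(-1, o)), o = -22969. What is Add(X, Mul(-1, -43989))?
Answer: 61486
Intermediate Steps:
X = 17497 (X = Add(Mul(96, -57), Mul(-1, -22969)) = Add(-5472, 22969) = 17497)
Add(X, Mul(-1, -43989)) = Add(17497, Mul(-1, -43989)) = Add(17497, 43989) = 61486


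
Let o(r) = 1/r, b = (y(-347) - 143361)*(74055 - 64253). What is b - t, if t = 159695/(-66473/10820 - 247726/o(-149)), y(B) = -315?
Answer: -562450068283663587364/399378836207 ≈ -1.4083e+9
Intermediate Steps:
b = -1408312152 (b = (-315 - 143361)*(74055 - 64253) = -143676*9802 = -1408312152)
t = 1727899900/399378836207 (t = 159695/(-66473/10820 - 247726/(1/(-149))) = 159695/(-66473*1/10820 - 247726/(-1/149)) = 159695/(-66473/10820 - 247726*(-149)) = 159695/(-66473/10820 + 36911174) = 159695/(399378836207/10820) = 159695*(10820/399378836207) = 1727899900/399378836207 ≈ 0.0043265)
b - t = -1408312152 - 1*1727899900/399378836207 = -1408312152 - 1727899900/399378836207 = -562450068283663587364/399378836207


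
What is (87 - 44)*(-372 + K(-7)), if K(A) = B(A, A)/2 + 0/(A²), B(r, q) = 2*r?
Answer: -16297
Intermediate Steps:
K(A) = A (K(A) = (2*A)/2 + 0/(A²) = (2*A)*(½) + 0/A² = A + 0 = A)
(87 - 44)*(-372 + K(-7)) = (87 - 44)*(-372 - 7) = 43*(-379) = -16297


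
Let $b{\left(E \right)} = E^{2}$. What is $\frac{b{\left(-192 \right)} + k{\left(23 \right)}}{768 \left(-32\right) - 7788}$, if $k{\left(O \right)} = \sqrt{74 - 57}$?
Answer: $- \frac{1024}{899} - \frac{\sqrt{17}}{32364} \approx -1.1392$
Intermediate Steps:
$k{\left(O \right)} = \sqrt{17}$
$\frac{b{\left(-192 \right)} + k{\left(23 \right)}}{768 \left(-32\right) - 7788} = \frac{\left(-192\right)^{2} + \sqrt{17}}{768 \left(-32\right) - 7788} = \frac{36864 + \sqrt{17}}{-24576 - 7788} = \frac{36864 + \sqrt{17}}{-32364} = \left(36864 + \sqrt{17}\right) \left(- \frac{1}{32364}\right) = - \frac{1024}{899} - \frac{\sqrt{17}}{32364}$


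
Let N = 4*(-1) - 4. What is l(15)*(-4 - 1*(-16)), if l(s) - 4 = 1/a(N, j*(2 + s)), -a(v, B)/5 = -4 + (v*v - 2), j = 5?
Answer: 6954/145 ≈ 47.959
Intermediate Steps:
N = -8 (N = -4 - 4 = -8)
a(v, B) = 30 - 5*v**2 (a(v, B) = -5*(-4 + (v*v - 2)) = -5*(-4 + (v**2 - 2)) = -5*(-4 + (-2 + v**2)) = -5*(-6 + v**2) = 30 - 5*v**2)
l(s) = 1159/290 (l(s) = 4 + 1/(30 - 5*(-8)**2) = 4 + 1/(30 - 5*64) = 4 + 1/(30 - 320) = 4 + 1/(-290) = 4 - 1/290 = 1159/290)
l(15)*(-4 - 1*(-16)) = 1159*(-4 - 1*(-16))/290 = 1159*(-4 + 16)/290 = (1159/290)*12 = 6954/145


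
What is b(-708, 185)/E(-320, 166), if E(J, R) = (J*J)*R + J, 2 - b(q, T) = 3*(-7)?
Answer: 23/16998080 ≈ 1.3531e-6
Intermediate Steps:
b(q, T) = 23 (b(q, T) = 2 - 3*(-7) = 2 - 1*(-21) = 2 + 21 = 23)
E(J, R) = J + R*J² (E(J, R) = J²*R + J = R*J² + J = J + R*J²)
b(-708, 185)/E(-320, 166) = 23/((-320*(1 - 320*166))) = 23/((-320*(1 - 53120))) = 23/((-320*(-53119))) = 23/16998080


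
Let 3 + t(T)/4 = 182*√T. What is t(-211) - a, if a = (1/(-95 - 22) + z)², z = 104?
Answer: -148200157/13689 + 728*I*√211 ≈ -10826.0 + 10575.0*I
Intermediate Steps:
t(T) = -12 + 728*√T (t(T) = -12 + 4*(182*√T) = -12 + 728*√T)
a = 148035889/13689 (a = (1/(-95 - 22) + 104)² = (1/(-117) + 104)² = (-1/117 + 104)² = (12167/117)² = 148035889/13689 ≈ 10814.)
t(-211) - a = (-12 + 728*√(-211)) - 1*148035889/13689 = (-12 + 728*(I*√211)) - 148035889/13689 = (-12 + 728*I*√211) - 148035889/13689 = -148200157/13689 + 728*I*√211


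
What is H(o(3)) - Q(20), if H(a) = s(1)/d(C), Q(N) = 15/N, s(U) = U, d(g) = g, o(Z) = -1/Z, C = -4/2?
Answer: -5/4 ≈ -1.2500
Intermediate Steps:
C = -2 (C = -4*½ = -2)
H(a) = -½ (H(a) = 1/(-2) = 1*(-½) = -½)
H(o(3)) - Q(20) = -½ - 15/20 = -½ - 1*¾ = -½ - ¾ = -5/4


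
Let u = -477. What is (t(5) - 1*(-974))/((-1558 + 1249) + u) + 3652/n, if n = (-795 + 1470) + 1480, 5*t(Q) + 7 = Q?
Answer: 386182/846915 ≈ 0.45599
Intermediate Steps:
t(Q) = -7/5 + Q/5
n = 2155 (n = 675 + 1480 = 2155)
(t(5) - 1*(-974))/((-1558 + 1249) + u) + 3652/n = ((-7/5 + (⅕)*5) - 1*(-974))/((-1558 + 1249) - 477) + 3652/2155 = ((-7/5 + 1) + 974)/(-309 - 477) + 3652*(1/2155) = (-⅖ + 974)/(-786) + 3652/2155 = (4868/5)*(-1/786) + 3652/2155 = -2434/1965 + 3652/2155 = 386182/846915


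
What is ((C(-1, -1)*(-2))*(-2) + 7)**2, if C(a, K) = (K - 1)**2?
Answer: 529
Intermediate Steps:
C(a, K) = (-1 + K)**2
((C(-1, -1)*(-2))*(-2) + 7)**2 = (((-1 - 1)**2*(-2))*(-2) + 7)**2 = (((-2)**2*(-2))*(-2) + 7)**2 = ((4*(-2))*(-2) + 7)**2 = (-8*(-2) + 7)**2 = (16 + 7)**2 = 23**2 = 529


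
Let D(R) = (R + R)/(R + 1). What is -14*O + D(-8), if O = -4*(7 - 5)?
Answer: 800/7 ≈ 114.29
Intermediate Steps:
D(R) = 2*R/(1 + R) (D(R) = (2*R)/(1 + R) = 2*R/(1 + R))
O = -8 (O = -4*2 = -8)
-14*O + D(-8) = -14*(-8) + 2*(-8)/(1 - 8) = 112 + 2*(-8)/(-7) = 112 + 2*(-8)*(-⅐) = 112 + 16/7 = 800/7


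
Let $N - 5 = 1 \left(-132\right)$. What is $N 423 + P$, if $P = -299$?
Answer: $-54020$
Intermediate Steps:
$N = -127$ ($N = 5 + 1 \left(-132\right) = 5 - 132 = -127$)
$N 423 + P = \left(-127\right) 423 - 299 = -53721 - 299 = -54020$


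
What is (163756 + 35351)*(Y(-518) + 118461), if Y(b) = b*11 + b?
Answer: 22348765215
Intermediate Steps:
Y(b) = 12*b (Y(b) = 11*b + b = 12*b)
(163756 + 35351)*(Y(-518) + 118461) = (163756 + 35351)*(12*(-518) + 118461) = 199107*(-6216 + 118461) = 199107*112245 = 22348765215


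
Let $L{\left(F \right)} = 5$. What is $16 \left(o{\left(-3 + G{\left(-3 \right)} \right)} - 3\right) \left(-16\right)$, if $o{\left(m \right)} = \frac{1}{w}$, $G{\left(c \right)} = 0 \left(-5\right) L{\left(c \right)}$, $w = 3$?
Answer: $\frac{2048}{3} \approx 682.67$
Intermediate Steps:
$G{\left(c \right)} = 0$ ($G{\left(c \right)} = 0 \left(-5\right) 5 = 0 \cdot 5 = 0$)
$o{\left(m \right)} = \frac{1}{3}$
$16 \left(o{\left(-3 + G{\left(-3 \right)} \right)} - 3\right) \left(-16\right) = 16 \left(\frac{1}{3} - 3\right) \left(-16\right) = 16 \left(- \frac{8}{3}\right) \left(-16\right) = \left(- \frac{128}{3}\right) \left(-16\right) = \frac{2048}{3}$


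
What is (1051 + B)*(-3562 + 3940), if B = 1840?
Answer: 1092798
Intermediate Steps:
(1051 + B)*(-3562 + 3940) = (1051 + 1840)*(-3562 + 3940) = 2891*378 = 1092798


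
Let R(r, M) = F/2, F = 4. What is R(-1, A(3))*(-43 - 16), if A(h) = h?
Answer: -118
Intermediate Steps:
R(r, M) = 2 (R(r, M) = 4/2 = 4*(1/2) = 2)
R(-1, A(3))*(-43 - 16) = 2*(-43 - 16) = 2*(-59) = -118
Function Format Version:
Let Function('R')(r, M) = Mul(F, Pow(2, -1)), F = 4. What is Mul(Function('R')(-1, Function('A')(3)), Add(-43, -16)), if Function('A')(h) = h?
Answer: -118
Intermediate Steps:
Function('R')(r, M) = 2 (Function('R')(r, M) = Mul(4, Pow(2, -1)) = Mul(4, Rational(1, 2)) = 2)
Mul(Function('R')(-1, Function('A')(3)), Add(-43, -16)) = Mul(2, Add(-43, -16)) = Mul(2, -59) = -118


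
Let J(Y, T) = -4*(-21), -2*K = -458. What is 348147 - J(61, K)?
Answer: 348063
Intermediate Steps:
K = 229 (K = -½*(-458) = 229)
J(Y, T) = 84
348147 - J(61, K) = 348147 - 1*84 = 348147 - 84 = 348063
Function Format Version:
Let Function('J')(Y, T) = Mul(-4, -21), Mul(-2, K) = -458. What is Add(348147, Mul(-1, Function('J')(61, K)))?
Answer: 348063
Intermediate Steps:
K = 229 (K = Mul(Rational(-1, 2), -458) = 229)
Function('J')(Y, T) = 84
Add(348147, Mul(-1, Function('J')(61, K))) = Add(348147, Mul(-1, 84)) = Add(348147, -84) = 348063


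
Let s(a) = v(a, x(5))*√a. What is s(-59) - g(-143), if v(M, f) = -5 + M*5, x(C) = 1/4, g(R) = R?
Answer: 143 - 300*I*√59 ≈ 143.0 - 2304.3*I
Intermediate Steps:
x(C) = ¼
v(M, f) = -5 + 5*M
s(a) = √a*(-5 + 5*a) (s(a) = (-5 + 5*a)*√a = √a*(-5 + 5*a))
s(-59) - g(-143) = 5*√(-59)*(-1 - 59) - 1*(-143) = 5*(I*√59)*(-60) + 143 = -300*I*√59 + 143 = 143 - 300*I*√59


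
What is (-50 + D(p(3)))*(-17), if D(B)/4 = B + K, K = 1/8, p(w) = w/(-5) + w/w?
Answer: 8143/10 ≈ 814.30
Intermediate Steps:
p(w) = 1 - w/5 (p(w) = w*(-1/5) + 1 = -w/5 + 1 = 1 - w/5)
K = 1/8 ≈ 0.12500
D(B) = 1/2 + 4*B (D(B) = 4*(B + 1/8) = 4*(1/8 + B) = 1/2 + 4*B)
(-50 + D(p(3)))*(-17) = (-50 + (1/2 + 4*(1 - 1/5*3)))*(-17) = (-50 + (1/2 + 4*(1 - 3/5)))*(-17) = (-50 + (1/2 + 4*(2/5)))*(-17) = (-50 + (1/2 + 8/5))*(-17) = (-50 + 21/10)*(-17) = -479/10*(-17) = 8143/10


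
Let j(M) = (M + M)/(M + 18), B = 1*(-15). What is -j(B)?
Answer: 10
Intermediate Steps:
B = -15
j(M) = 2*M/(18 + M) (j(M) = (2*M)/(18 + M) = 2*M/(18 + M))
-j(B) = -2*(-15)/(18 - 15) = -2*(-15)/3 = -1*(-10) = 10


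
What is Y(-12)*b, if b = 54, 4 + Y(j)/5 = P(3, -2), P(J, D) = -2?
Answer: -1620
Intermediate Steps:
Y(j) = -30 (Y(j) = -20 + 5*(-2) = -20 - 10 = -30)
Y(-12)*b = -30*54 = -1620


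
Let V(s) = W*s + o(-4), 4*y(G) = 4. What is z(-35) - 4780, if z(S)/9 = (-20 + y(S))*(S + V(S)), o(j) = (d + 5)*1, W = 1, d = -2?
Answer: 6677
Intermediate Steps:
o(j) = 3 (o(j) = (-2 + 5)*1 = 3*1 = 3)
y(G) = 1 (y(G) = (1/4)*4 = 1)
V(s) = 3 + s (V(s) = 1*s + 3 = s + 3 = 3 + s)
z(S) = -513 - 342*S (z(S) = 9*((-20 + 1)*(S + (3 + S))) = 9*(-19*(3 + 2*S)) = 9*(-57 - 38*S) = -513 - 342*S)
z(-35) - 4780 = (-513 - 342*(-35)) - 4780 = (-513 + 11970) - 4780 = 11457 - 4780 = 6677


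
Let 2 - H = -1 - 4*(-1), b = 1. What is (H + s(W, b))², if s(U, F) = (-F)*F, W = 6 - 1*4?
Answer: 4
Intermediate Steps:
W = 2 (W = 6 - 4 = 2)
s(U, F) = -F²
H = -1 (H = 2 - (-1 - 4*(-1)) = 2 - (-1 + 4) = 2 - 1*3 = 2 - 3 = -1)
(H + s(W, b))² = (-1 - 1*1²)² = (-1 - 1*1)² = (-1 - 1)² = (-2)² = 4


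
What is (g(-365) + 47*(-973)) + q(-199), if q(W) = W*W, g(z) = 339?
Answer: -5791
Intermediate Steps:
q(W) = W²
(g(-365) + 47*(-973)) + q(-199) = (339 + 47*(-973)) + (-199)² = (339 - 45731) + 39601 = -45392 + 39601 = -5791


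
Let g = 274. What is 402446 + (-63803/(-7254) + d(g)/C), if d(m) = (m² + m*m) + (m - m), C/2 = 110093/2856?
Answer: 322961665753315/798614622 ≈ 4.0440e+5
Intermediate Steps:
C = 110093/1428 (C = 2*(110093/2856) = 110093/1428 ≈ 77.096)
d(m) = 2*m² (d(m) = (m² + m²) + 0 = 2*m² + 0 = 2*m²)
402446 + (-63803/(-7254) + d(g)/C) = 402446 + (-63803/(-7254) + (2*274²)/(110093/1428)) = 402446 + (-63803*(-1/7254) + (2*75076)*(1428/110093)) = 402446 + (63803/7254 + 150152*(1428/110093)) = 402446 + (63803/7254 + 214417056/110093) = 402446 + 1562405587903/798614622 = 322961665753315/798614622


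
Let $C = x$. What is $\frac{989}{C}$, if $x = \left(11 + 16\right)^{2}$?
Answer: $\frac{989}{729} \approx 1.3567$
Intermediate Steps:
$x = 729$ ($x = 27^{2} = 729$)
$C = 729$
$\frac{989}{C} = \frac{989}{729}$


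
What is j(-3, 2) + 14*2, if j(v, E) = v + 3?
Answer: 28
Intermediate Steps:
j(v, E) = 3 + v
j(-3, 2) + 14*2 = (3 - 3) + 14*2 = 0 + 28 = 28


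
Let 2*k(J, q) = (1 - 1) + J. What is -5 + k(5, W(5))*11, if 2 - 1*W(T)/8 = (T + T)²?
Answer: 45/2 ≈ 22.500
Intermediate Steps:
W(T) = 16 - 32*T² (W(T) = 16 - 8*(T + T)² = 16 - 8*4*T² = 16 - 32*T²)
k(J, q) = J/2 (k(J, q) = ((1 - 1) + J)/2 = (0 + J)/2 = J/2)
-5 + k(5, W(5))*11 = -5 + ((½)*5)*11 = -5 + (5/2)*11 = -5 + 55/2 = 45/2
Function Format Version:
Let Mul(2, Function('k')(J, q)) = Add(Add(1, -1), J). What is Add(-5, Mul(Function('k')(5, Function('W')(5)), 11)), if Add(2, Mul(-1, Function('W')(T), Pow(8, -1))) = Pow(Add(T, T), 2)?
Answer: Rational(45, 2) ≈ 22.500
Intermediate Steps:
Function('W')(T) = Add(16, Mul(-32, Pow(T, 2))) (Function('W')(T) = Add(16, Mul(-8, Pow(Add(T, T), 2))) = Add(16, Mul(-8, Pow(Mul(2, T), 2))) = Add(16, Mul(-8, Mul(4, Pow(T, 2)))) = Add(16, Mul(-32, Pow(T, 2))))
Function('k')(J, q) = Mul(Rational(1, 2), J) (Function('k')(J, q) = Mul(Rational(1, 2), Add(Add(1, -1), J)) = Mul(Rational(1, 2), Add(0, J)) = Mul(Rational(1, 2), J))
Add(-5, Mul(Function('k')(5, Function('W')(5)), 11)) = Add(-5, Mul(Mul(Rational(1, 2), 5), 11)) = Add(-5, Mul(Rational(5, 2), 11)) = Add(-5, Rational(55, 2)) = Rational(45, 2)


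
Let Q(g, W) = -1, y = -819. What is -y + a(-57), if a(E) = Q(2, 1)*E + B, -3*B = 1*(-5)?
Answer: 2633/3 ≈ 877.67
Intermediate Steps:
B = 5/3 (B = -(-5)/3 = -⅓*(-5) = 5/3 ≈ 1.6667)
a(E) = 5/3 - E (a(E) = -E + 5/3 = 5/3 - E)
-y + a(-57) = -1*(-819) + (5/3 - 1*(-57)) = 819 + (5/3 + 57) = 819 + 176/3 = 2633/3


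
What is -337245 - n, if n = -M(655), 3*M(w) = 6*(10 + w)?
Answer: -335915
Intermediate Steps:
M(w) = 20 + 2*w (M(w) = (6*(10 + w))/3 = (60 + 6*w)/3 = 20 + 2*w)
n = -1330 (n = -(20 + 2*655) = -(20 + 1310) = -1*1330 = -1330)
-337245 - n = -337245 - 1*(-1330) = -337245 + 1330 = -335915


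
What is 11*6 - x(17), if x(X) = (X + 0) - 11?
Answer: 60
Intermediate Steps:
x(X) = -11 + X (x(X) = X - 11 = -11 + X)
11*6 - x(17) = 11*6 - (-11 + 17) = 66 - 1*6 = 66 - 6 = 60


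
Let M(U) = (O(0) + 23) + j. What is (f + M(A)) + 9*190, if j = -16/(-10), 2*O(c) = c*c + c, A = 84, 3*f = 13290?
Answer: 30823/5 ≈ 6164.6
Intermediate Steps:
f = 4430 (f = (1/3)*13290 = 4430)
O(c) = c/2 + c**2/2 (O(c) = (c*c + c)/2 = (c**2 + c)/2 = (c + c**2)/2 = c/2 + c**2/2)
j = 8/5 (j = -16*(-1/10) = 8/5 ≈ 1.6000)
M(U) = 123/5 (M(U) = ((1/2)*0*(1 + 0) + 23) + 8/5 = ((1/2)*0*1 + 23) + 8/5 = (0 + 23) + 8/5 = 23 + 8/5 = 123/5)
(f + M(A)) + 9*190 = (4430 + 123/5) + 9*190 = 22273/5 + 1710 = 30823/5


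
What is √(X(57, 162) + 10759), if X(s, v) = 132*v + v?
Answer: √32305 ≈ 179.74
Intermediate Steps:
X(s, v) = 133*v
√(X(57, 162) + 10759) = √(133*162 + 10759) = √(21546 + 10759) = √32305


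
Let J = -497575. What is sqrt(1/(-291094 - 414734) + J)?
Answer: I*sqrt(61972116091541157)/352914 ≈ 705.39*I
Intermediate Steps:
sqrt(1/(-291094 - 414734) + J) = sqrt(1/(-291094 - 414734) - 497575) = sqrt(1/(-705828) - 497575) = sqrt(-1/705828 - 497575) = sqrt(-351202367101/705828) = I*sqrt(61972116091541157)/352914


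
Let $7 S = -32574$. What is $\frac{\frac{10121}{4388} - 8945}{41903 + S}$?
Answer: $- \frac{274683773}{1144157836} \approx -0.24008$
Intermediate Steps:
$S = - \frac{32574}{7}$ ($S = \frac{1}{7} \left(-32574\right) = - \frac{32574}{7} \approx -4653.4$)
$\frac{\frac{10121}{4388} - 8945}{41903 + S} = \frac{\frac{10121}{4388} - 8945}{41903 - \frac{32574}{7}} = \frac{10121 \cdot \frac{1}{4388} - 8945}{\frac{260747}{7}} = \left(\frac{10121}{4388} - 8945\right) \frac{7}{260747} = \left(- \frac{39240539}{4388}\right) \frac{7}{260747} = - \frac{274683773}{1144157836}$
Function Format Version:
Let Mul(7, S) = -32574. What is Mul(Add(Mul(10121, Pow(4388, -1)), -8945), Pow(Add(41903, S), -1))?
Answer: Rational(-274683773, 1144157836) ≈ -0.24008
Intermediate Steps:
S = Rational(-32574, 7) (S = Mul(Rational(1, 7), -32574) = Rational(-32574, 7) ≈ -4653.4)
Mul(Add(Mul(10121, Pow(4388, -1)), -8945), Pow(Add(41903, S), -1)) = Mul(Add(Mul(10121, Pow(4388, -1)), -8945), Pow(Add(41903, Rational(-32574, 7)), -1)) = Mul(Add(Mul(10121, Rational(1, 4388)), -8945), Pow(Rational(260747, 7), -1)) = Mul(Add(Rational(10121, 4388), -8945), Rational(7, 260747)) = Mul(Rational(-39240539, 4388), Rational(7, 260747)) = Rational(-274683773, 1144157836)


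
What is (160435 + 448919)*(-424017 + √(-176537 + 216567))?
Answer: -258376455018 + 609354*√40030 ≈ -2.5825e+11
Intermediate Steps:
(160435 + 448919)*(-424017 + √(-176537 + 216567)) = 609354*(-424017 + √40030) = -258376455018 + 609354*√40030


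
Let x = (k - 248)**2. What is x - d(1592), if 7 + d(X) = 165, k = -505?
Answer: 566851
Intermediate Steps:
d(X) = 158 (d(X) = -7 + 165 = 158)
x = 567009 (x = (-505 - 248)**2 = (-753)**2 = 567009)
x - d(1592) = 567009 - 1*158 = 567009 - 158 = 566851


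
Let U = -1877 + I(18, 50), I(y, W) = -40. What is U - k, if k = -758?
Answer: -1159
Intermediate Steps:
U = -1917 (U = -1877 - 40 = -1917)
U - k = -1917 - 1*(-758) = -1917 + 758 = -1159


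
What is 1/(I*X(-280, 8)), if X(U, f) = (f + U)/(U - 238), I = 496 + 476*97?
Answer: 259/6346848 ≈ 4.0808e-5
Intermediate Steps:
I = 46668 (I = 496 + 46172 = 46668)
X(U, f) = (U + f)/(-238 + U)
1/(I*X(-280, 8)) = 1/(46668*(((-280 + 8)/(-238 - 280)))) = 1/(46668*((-272/(-518)))) = 1/(46668*((-1/518*(-272)))) = 1/(46668*(136/259)) = (1/46668)*(259/136) = 259/6346848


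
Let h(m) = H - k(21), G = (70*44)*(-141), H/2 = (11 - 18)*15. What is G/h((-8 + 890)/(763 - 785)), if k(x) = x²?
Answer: 20680/31 ≈ 667.10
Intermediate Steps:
H = -210 (H = 2*((11 - 18)*15) = 2*(-7*15) = 2*(-105) = -210)
G = -434280 (G = 3080*(-141) = -434280)
h(m) = -651 (h(m) = -210 - 1*21² = -210 - 1*441 = -210 - 441 = -651)
G/h((-8 + 890)/(763 - 785)) = -434280/(-651) = -434280*(-1/651) = 20680/31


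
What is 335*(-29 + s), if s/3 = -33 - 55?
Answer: -98155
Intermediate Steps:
s = -264 (s = 3*(-33 - 55) = 3*(-88) = -264)
335*(-29 + s) = 335*(-29 - 264) = 335*(-293) = -98155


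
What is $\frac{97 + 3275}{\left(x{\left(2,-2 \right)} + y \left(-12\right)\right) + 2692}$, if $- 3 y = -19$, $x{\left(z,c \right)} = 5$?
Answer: $\frac{3372}{2621} \approx 1.2865$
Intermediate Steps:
$y = \frac{19}{3}$ ($y = \left(- \frac{1}{3}\right) \left(-19\right) = \frac{19}{3} \approx 6.3333$)
$\frac{97 + 3275}{\left(x{\left(2,-2 \right)} + y \left(-12\right)\right) + 2692} = \frac{97 + 3275}{\left(5 + \frac{19}{3} \left(-12\right)\right) + 2692} = \frac{3372}{\left(5 - 76\right) + 2692} = \frac{3372}{-71 + 2692} = \frac{3372}{2621}$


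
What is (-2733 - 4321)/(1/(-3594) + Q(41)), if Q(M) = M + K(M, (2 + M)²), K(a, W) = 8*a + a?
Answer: -25352076/1473539 ≈ -17.205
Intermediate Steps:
K(a, W) = 9*a
Q(M) = 10*M (Q(M) = M + 9*M = 10*M)
(-2733 - 4321)/(1/(-3594) + Q(41)) = (-2733 - 4321)/(1/(-3594) + 10*41) = -7054/(-1/3594 + 410) = -7054/1473539/3594 = -7054*3594/1473539 = -25352076/1473539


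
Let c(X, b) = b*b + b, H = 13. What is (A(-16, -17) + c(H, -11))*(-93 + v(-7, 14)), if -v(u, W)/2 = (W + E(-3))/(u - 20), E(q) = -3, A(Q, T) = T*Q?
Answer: -950798/27 ≈ -35215.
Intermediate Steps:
A(Q, T) = Q*T
v(u, W) = -2*(-3 + W)/(-20 + u) (v(u, W) = -2*(W - 3)/(u - 20) = -2*(-3 + W)/(-20 + u))
c(X, b) = b + b² (c(X, b) = b² + b = b + b²)
(A(-16, -17) + c(H, -11))*(-93 + v(-7, 14)) = (-16*(-17) - 11*(1 - 11))*(-93 + 2*(3 - 1*14)/(-20 - 7)) = (272 - 11*(-10))*(-93 + 2*(3 - 14)/(-27)) = (272 + 110)*(-93 + 2*(-1/27)*(-11)) = 382*(-93 + 22/27) = 382*(-2489/27) = -950798/27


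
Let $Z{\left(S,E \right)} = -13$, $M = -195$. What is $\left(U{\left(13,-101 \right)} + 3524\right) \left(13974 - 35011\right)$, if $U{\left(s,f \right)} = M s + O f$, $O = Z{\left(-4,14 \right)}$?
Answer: $-48427174$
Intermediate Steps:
$O = -13$
$U{\left(s,f \right)} = - 195 s - 13 f$
$\left(U{\left(13,-101 \right)} + 3524\right) \left(13974 - 35011\right) = \left(\left(\left(-195\right) 13 - -1313\right) + 3524\right) \left(13974 - 35011\right) = \left(\left(-2535 + 1313\right) + 3524\right) \left(-21037\right) = \left(-1222 + 3524\right) \left(-21037\right) = 2302 \left(-21037\right) = -48427174$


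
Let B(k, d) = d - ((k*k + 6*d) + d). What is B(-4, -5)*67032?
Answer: 938448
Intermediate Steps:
B(k, d) = -k² - 6*d (B(k, d) = d - ((k² + 6*d) + d) = d - (k² + 7*d) = d + (-k² - 7*d) = -k² - 6*d)
B(-4, -5)*67032 = (-1*(-4)² - 6*(-5))*67032 = (-1*16 + 30)*67032 = (-16 + 30)*67032 = 14*67032 = 938448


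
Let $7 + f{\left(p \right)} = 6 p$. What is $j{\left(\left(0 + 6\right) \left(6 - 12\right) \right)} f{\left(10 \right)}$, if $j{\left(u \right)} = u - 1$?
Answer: $-1961$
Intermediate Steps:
$j{\left(u \right)} = -1 + u$ ($j{\left(u \right)} = u - 1 = -1 + u$)
$f{\left(p \right)} = -7 + 6 p$
$j{\left(\left(0 + 6\right) \left(6 - 12\right) \right)} f{\left(10 \right)} = \left(-1 + \left(0 + 6\right) \left(6 - 12\right)\right) \left(-7 + 6 \cdot 10\right) = \left(-1 + 6 \left(-6\right)\right) \left(-7 + 60\right) = \left(-1 - 36\right) 53 = \left(-37\right) 53 = -1961$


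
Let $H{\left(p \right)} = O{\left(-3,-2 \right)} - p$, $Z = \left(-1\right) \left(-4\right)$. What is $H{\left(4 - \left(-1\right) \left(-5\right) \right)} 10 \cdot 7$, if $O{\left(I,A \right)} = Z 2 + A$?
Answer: $490$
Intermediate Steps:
$Z = 4$
$O{\left(I,A \right)} = 8 + A$ ($O{\left(I,A \right)} = 4 \cdot 2 + A = 8 + A$)
$H{\left(p \right)} = 6 - p$ ($H{\left(p \right)} = \left(8 - 2\right) - p = 6 - p$)
$H{\left(4 - \left(-1\right) \left(-5\right) \right)} 10 \cdot 7 = \left(6 - \left(4 - \left(-1\right) \left(-5\right)\right)\right) 10 \cdot 7 = \left(6 - \left(4 - 5\right)\right) 10 \cdot 7 = \left(6 - -1\right) 10 \cdot 7 = \left(6 + 1\right) 10 \cdot 7 = 7 \cdot 10 \cdot 7 = 70 \cdot 7 = 490$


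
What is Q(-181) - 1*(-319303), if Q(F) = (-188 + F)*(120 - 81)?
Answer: 304912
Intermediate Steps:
Q(F) = -7332 + 39*F (Q(F) = (-188 + F)*39 = -7332 + 39*F)
Q(-181) - 1*(-319303) = (-7332 + 39*(-181)) - 1*(-319303) = (-7332 - 7059) + 319303 = -14391 + 319303 = 304912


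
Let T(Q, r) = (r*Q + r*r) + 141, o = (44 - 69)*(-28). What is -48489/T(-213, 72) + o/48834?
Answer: 395819921/81479529 ≈ 4.8579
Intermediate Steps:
o = 700 (o = -25*(-28) = 700)
T(Q, r) = 141 + r² + Q*r (T(Q, r) = (Q*r + r²) + 141 = (r² + Q*r) + 141 = 141 + r² + Q*r)
-48489/T(-213, 72) + o/48834 = -48489/(141 + 72² - 213*72) + 700/48834 = -48489/(141 + 5184 - 15336) + 700*(1/48834) = -48489/(-10011) + 350/24417 = -48489*(-1/10011) + 350/24417 = 16163/3337 + 350/24417 = 395819921/81479529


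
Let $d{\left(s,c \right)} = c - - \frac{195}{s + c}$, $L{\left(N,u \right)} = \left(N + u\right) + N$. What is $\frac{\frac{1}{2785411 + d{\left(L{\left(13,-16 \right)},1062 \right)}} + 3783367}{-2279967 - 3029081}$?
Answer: $- \frac{11301292731959189}{15858653304323048} \approx -0.71263$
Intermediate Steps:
$L{\left(N,u \right)} = u + 2 N$
$d{\left(s,c \right)} = c + \frac{195}{c + s}$ ($d{\left(s,c \right)} = c - - \frac{195}{c + s} = c + \frac{195}{c + s}$)
$\frac{\frac{1}{2785411 + d{\left(L{\left(13,-16 \right)},1062 \right)}} + 3783367}{-2279967 - 3029081} = \frac{\frac{1}{2785411 + \frac{195 + 1062^{2} + 1062 \left(-16 + 2 \cdot 13\right)}{1062 + \left(-16 + 2 \cdot 13\right)}} + 3783367}{-2279967 - 3029081} = \frac{\frac{1}{2785411 + \frac{195 + 1127844 + 1062 \left(-16 + 26\right)}{1062 + \left(-16 + 26\right)}} + 3783367}{-5309048} = \left(\frac{1}{2785411 + \frac{195 + 1127844 + 1062 \cdot 10}{1062 + 10}} + 3783367\right) \left(- \frac{1}{5309048}\right) = \left(\frac{1}{2785411 + \frac{195 + 1127844 + 10620}{1072}} + 3783367\right) \left(- \frac{1}{5309048}\right) = \left(\frac{1}{2785411 + \frac{1}{1072} \cdot 1138659} + 3783367\right) \left(- \frac{1}{5309048}\right) = \left(\frac{1}{2785411 + \frac{1138659}{1072}} + 3783367\right) \left(- \frac{1}{5309048}\right) = \left(\frac{1}{\frac{2987099251}{1072}} + 3783367\right) \left(- \frac{1}{5309048}\right) = \left(\frac{1072}{2987099251} + 3783367\right) \left(- \frac{1}{5309048}\right) = \frac{11301292731959189}{2987099251} \left(- \frac{1}{5309048}\right) = - \frac{11301292731959189}{15858653304323048}$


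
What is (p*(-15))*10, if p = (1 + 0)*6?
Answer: -900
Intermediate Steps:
p = 6 (p = 1*6 = 6)
(p*(-15))*10 = (6*(-15))*10 = -90*10 = -900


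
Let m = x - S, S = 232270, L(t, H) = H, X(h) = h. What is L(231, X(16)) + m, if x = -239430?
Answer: -471684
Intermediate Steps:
m = -471700 (m = -239430 - 1*232270 = -239430 - 232270 = -471700)
L(231, X(16)) + m = 16 - 471700 = -471684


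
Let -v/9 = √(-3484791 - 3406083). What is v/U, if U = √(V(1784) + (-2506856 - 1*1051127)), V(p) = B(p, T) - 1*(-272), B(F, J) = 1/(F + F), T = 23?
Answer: -36*√19506290341031795994/12693912847 ≈ -12.525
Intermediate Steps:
B(F, J) = 1/(2*F)
V(p) = 272 + 1/(2*p) (V(p) = 1/(2*p) - 1*(-272) = 1/(2*p) + 272 = 272 + 1/(2*p))
U = I*√2830742564881/892 (U = √((272 + (½)/1784) + (-2506856 - 1*1051127)) = √((272 + (½)*(1/1784)) + (-2506856 - 1051127)) = √((272 + 1/3568) - 3557983) = √(970497/3568 - 3557983) = √(-12693912847/3568) = I*√2830742564881/892 ≈ 1886.2*I)
v = -9*I*√6890874 (v = -9*√(-3484791 - 3406083) = -9*I*√6890874 ≈ -23625.0*I)
v/U = (-9*I*√6890874)/((I*√2830742564881/892)) = (-9*I*√6890874)*(-4*I*√2830742564881/12693912847) = -36*√19506290341031795994/12693912847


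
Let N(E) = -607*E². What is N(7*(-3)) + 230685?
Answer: -37002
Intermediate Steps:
N(7*(-3)) + 230685 = -607*(7*(-3))² + 230685 = -607*(-21)² + 230685 = -607*441 + 230685 = -267687 + 230685 = -37002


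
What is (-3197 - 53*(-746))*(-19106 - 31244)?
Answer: -1829769350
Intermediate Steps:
(-3197 - 53*(-746))*(-19106 - 31244) = (-3197 + 39538)*(-50350) = 36341*(-50350) = -1829769350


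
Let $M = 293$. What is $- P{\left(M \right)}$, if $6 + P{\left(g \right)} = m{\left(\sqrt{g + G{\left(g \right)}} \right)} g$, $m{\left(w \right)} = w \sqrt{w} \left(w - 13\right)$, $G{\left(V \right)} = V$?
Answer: $6 + 293 \cdot 586^{\frac{3}{4}} \left(13 - \sqrt{586}\right) \approx -3.911 \cdot 10^{5}$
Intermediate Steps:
$m{\left(w \right)} = w^{\frac{3}{2}} \left(-13 + w\right)$
$P{\left(g \right)} = -6 + 2^{\frac{3}{4}} g^{\frac{7}{4}} \left(-13 + \sqrt{2} \sqrt{g}\right)$ ($P{\left(g \right)} = -6 + \left(\sqrt{g + g}\right)^{\frac{3}{2}} \left(-13 + \sqrt{g + g}\right) g = -6 + \left(\sqrt{2 g}\right)^{\frac{3}{2}} \left(-13 + \sqrt{2 g}\right) g = -6 + \left(\sqrt{2} \sqrt{g}\right)^{\frac{3}{2}} \left(-13 + \sqrt{2} \sqrt{g}\right) g = -6 + 2^{\frac{3}{4}} g^{\frac{3}{4}} \left(-13 + \sqrt{2} \sqrt{g}\right) g = -6 + 2^{\frac{3}{4}} g^{\frac{7}{4}} \left(-13 + \sqrt{2} \sqrt{g}\right)$)
$- P{\left(M \right)} = - (-6 + 2^{\frac{3}{4}} \cdot 293^{\frac{7}{4}} \left(-13 + \sqrt{2} \sqrt{293}\right)) = - (-6 + 2^{\frac{3}{4}} \cdot 293 \cdot 293^{\frac{3}{4}} \left(-13 + \sqrt{586}\right)) = - (-6 + 293 \cdot 586^{\frac{3}{4}} \left(-13 + \sqrt{586}\right)) = 6 - 293 \cdot 586^{\frac{3}{4}} \left(-13 + \sqrt{586}\right)$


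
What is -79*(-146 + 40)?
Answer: 8374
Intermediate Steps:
-79*(-146 + 40) = -79*(-106) = 8374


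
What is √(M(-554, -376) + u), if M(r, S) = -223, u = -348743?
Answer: 3*I*√38774 ≈ 590.73*I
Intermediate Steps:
√(M(-554, -376) + u) = √(-223 - 348743) = √(-348966) = 3*I*√38774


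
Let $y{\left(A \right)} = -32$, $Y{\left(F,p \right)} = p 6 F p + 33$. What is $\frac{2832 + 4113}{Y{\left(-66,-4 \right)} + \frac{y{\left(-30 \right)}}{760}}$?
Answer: $- \frac{659775}{598789} \approx -1.1018$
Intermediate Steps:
$Y{\left(F,p \right)} = 33 + 6 F p^{2}$ ($Y{\left(F,p \right)} = 6 p F p + 33 = 6 F p p + 33 = 6 F p^{2} + 33 = 33 + 6 F p^{2}$)
$\frac{2832 + 4113}{Y{\left(-66,-4 \right)} + \frac{y{\left(-30 \right)}}{760}} = \frac{2832 + 4113}{\left(33 + 6 \left(-66\right) \left(-4\right)^{2}\right) - \frac{32}{760}} = \frac{6945}{\left(33 + 6 \left(-66\right) 16\right) - \frac{4}{95}} = \frac{6945}{\left(33 - 6336\right) - \frac{4}{95}} = \frac{6945}{-6303 - \frac{4}{95}} = \frac{6945}{- \frac{598789}{95}} = 6945 \left(- \frac{95}{598789}\right) = - \frac{659775}{598789}$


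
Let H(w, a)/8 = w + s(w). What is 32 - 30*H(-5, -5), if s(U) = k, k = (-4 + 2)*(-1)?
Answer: 752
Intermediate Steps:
k = 2 (k = -2*(-1) = 2)
s(U) = 2
H(w, a) = 16 + 8*w (H(w, a) = 8*(w + 2) = 8*(2 + w) = 16 + 8*w)
32 - 30*H(-5, -5) = 32 - 30*(16 + 8*(-5)) = 32 - 30*(16 - 40) = 32 - 30*(-24) = 32 + 720 = 752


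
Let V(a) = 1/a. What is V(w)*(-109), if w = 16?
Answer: -109/16 ≈ -6.8125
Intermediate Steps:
V(w)*(-109) = -109/16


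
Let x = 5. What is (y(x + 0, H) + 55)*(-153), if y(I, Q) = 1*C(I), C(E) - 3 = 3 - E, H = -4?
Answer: -8568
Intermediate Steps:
C(E) = 6 - E (C(E) = 3 + (3 - E) = 6 - E)
y(I, Q) = 6 - I (y(I, Q) = 1*(6 - I) = 6 - I)
(y(x + 0, H) + 55)*(-153) = ((6 - (5 + 0)) + 55)*(-153) = ((6 - 1*5) + 55)*(-153) = ((6 - 5) + 55)*(-153) = (1 + 55)*(-153) = 56*(-153) = -8568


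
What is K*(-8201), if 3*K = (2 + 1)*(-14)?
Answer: 114814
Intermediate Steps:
K = -14 (K = ((2 + 1)*(-14))/3 = (3*(-14))/3 = (⅓)*(-42) = -14)
K*(-8201) = -14*(-8201) = 114814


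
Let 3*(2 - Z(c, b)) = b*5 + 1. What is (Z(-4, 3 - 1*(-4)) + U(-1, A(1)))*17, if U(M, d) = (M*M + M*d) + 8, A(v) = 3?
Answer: -68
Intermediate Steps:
Z(c, b) = 5/3 - 5*b/3 (Z(c, b) = 2 - (b*5 + 1)/3 = 2 - (5*b + 1)/3 = 2 - (1 + 5*b)/3 = 2 + (-⅓ - 5*b/3) = 5/3 - 5*b/3)
U(M, d) = 8 + M² + M*d (U(M, d) = (M² + M*d) + 8 = 8 + M² + M*d)
(Z(-4, 3 - 1*(-4)) + U(-1, A(1)))*17 = ((5/3 - 5*(3 - 1*(-4))/3) + (8 + (-1)² - 1*3))*17 = ((5/3 - 5*(3 + 4)/3) + (8 + 1 - 3))*17 = ((5/3 - 5/3*7) + 6)*17 = ((5/3 - 35/3) + 6)*17 = (-10 + 6)*17 = -4*17 = -68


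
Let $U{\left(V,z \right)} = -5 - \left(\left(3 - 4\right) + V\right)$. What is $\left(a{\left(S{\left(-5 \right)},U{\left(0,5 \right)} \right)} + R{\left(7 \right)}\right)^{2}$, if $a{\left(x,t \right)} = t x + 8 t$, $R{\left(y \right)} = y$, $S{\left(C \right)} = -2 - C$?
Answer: $1369$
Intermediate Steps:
$U{\left(V,z \right)} = -4 - V$ ($U{\left(V,z \right)} = -5 - \left(-1 + V\right) = -4 - V$)
$a{\left(x,t \right)} = 8 t + t x$
$\left(a{\left(S{\left(-5 \right)},U{\left(0,5 \right)} \right)} + R{\left(7 \right)}\right)^{2} = \left(\left(-4 - 0\right) \left(8 - -3\right) + 7\right)^{2} = \left(\left(-4 + 0\right) \left(8 + \left(-2 + 5\right)\right) + 7\right)^{2} = \left(- 4 \left(8 + 3\right) + 7\right)^{2} = \left(\left(-4\right) 11 + 7\right)^{2} = \left(-44 + 7\right)^{2} = \left(-37\right)^{2} = 1369$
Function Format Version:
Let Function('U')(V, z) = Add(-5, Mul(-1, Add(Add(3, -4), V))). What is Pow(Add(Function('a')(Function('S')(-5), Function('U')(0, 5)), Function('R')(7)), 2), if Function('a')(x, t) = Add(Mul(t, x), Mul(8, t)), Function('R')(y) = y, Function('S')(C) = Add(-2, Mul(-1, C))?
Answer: 1369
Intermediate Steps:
Function('U')(V, z) = Add(-4, Mul(-1, V)) (Function('U')(V, z) = Add(-5, Mul(-1, Add(-1, V))) = Add(-5, Add(1, Mul(-1, V))) = Add(-4, Mul(-1, V)))
Function('a')(x, t) = Add(Mul(8, t), Mul(t, x))
Pow(Add(Function('a')(Function('S')(-5), Function('U')(0, 5)), Function('R')(7)), 2) = Pow(Add(Mul(Add(-4, Mul(-1, 0)), Add(8, Add(-2, Mul(-1, -5)))), 7), 2) = Pow(Add(Mul(Add(-4, 0), Add(8, Add(-2, 5))), 7), 2) = Pow(Add(Mul(-4, Add(8, 3)), 7), 2) = Pow(Add(Mul(-4, 11), 7), 2) = Pow(Add(-44, 7), 2) = Pow(-37, 2) = 1369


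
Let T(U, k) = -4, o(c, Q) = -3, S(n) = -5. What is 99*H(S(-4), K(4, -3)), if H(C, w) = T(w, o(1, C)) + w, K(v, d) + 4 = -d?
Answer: -495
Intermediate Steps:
K(v, d) = -4 - d
H(C, w) = -4 + w
99*H(S(-4), K(4, -3)) = 99*(-4 + (-4 - 1*(-3))) = 99*(-4 + (-4 + 3)) = 99*(-4 - 1) = 99*(-5) = -495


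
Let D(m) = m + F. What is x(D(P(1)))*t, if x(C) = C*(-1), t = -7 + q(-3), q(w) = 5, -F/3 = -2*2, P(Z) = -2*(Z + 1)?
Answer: 16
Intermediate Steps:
P(Z) = -2 - 2*Z (P(Z) = -2*(1 + Z) = -2 - 2*Z)
F = 12 (F = -(-6)*2 = -3*(-4) = 12)
D(m) = 12 + m (D(m) = m + 12 = 12 + m)
t = -2 (t = -7 + 5 = -2)
x(C) = -C
x(D(P(1)))*t = -(12 + (-2 - 2*1))*(-2) = -(12 + (-2 - 2))*(-2) = -(12 - 4)*(-2) = -1*8*(-2) = -8*(-2) = 16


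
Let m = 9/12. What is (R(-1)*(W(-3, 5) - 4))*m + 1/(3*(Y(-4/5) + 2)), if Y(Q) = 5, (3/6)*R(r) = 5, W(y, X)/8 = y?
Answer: -4409/21 ≈ -209.95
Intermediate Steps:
W(y, X) = 8*y
R(r) = 10 (R(r) = 2*5 = 10)
m = 3/4 (m = 9*(1/12) = 3/4 ≈ 0.75000)
(R(-1)*(W(-3, 5) - 4))*m + 1/(3*(Y(-4/5) + 2)) = (10*(8*(-3) - 4))*(3/4) + 1/(3*(5 + 2)) = (10*(-24 - 4))*(3/4) + 1/(3*7) = (10*(-28))*(3/4) + 1/21 = -280*3/4 + 1/21 = -210 + 1/21 = -4409/21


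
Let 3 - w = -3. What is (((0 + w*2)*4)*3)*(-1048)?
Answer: -150912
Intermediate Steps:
w = 6 (w = 3 - 1*(-3) = 3 + 3 = 6)
(((0 + w*2)*4)*3)*(-1048) = (((0 + 6*2)*4)*3)*(-1048) = (((0 + 12)*4)*3)*(-1048) = ((12*4)*3)*(-1048) = (48*3)*(-1048) = 144*(-1048) = -150912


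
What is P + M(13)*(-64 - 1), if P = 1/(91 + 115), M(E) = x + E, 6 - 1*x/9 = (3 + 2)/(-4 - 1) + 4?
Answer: -535599/206 ≈ -2600.0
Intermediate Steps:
x = 27 (x = 54 - 9*((3 + 2)/(-4 - 1) + 4) = 54 - 9*(5/(-5) + 4) = 54 - 9*(5*(-⅕) + 4) = 54 - 9*(-1 + 4) = 54 - 9*3 = 54 - 27 = 27)
M(E) = 27 + E
P = 1/206 ≈ 0.0048544
P + M(13)*(-64 - 1) = 1/206 + (27 + 13)*(-64 - 1) = 1/206 + 40*(-65) = 1/206 - 2600 = -535599/206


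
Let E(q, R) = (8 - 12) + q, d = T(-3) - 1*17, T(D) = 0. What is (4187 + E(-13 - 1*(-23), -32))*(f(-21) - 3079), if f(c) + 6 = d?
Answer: -13006686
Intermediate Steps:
d = -17 (d = 0 - 1*17 = 0 - 17 = -17)
E(q, R) = -4 + q
f(c) = -23 (f(c) = -6 - 17 = -23)
(4187 + E(-13 - 1*(-23), -32))*(f(-21) - 3079) = (4187 + (-4 + (-13 - 1*(-23))))*(-23 - 3079) = (4187 + (-4 + (-13 + 23)))*(-3102) = (4187 + (-4 + 10))*(-3102) = (4187 + 6)*(-3102) = 4193*(-3102) = -13006686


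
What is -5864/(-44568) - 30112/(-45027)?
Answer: 2478503/3096857 ≈ 0.80033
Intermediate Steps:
-5864/(-44568) - 30112/(-45027) = -5864*(-1/44568) - 30112*(-1/45027) = 733/5571 + 30112/45027 = 2478503/3096857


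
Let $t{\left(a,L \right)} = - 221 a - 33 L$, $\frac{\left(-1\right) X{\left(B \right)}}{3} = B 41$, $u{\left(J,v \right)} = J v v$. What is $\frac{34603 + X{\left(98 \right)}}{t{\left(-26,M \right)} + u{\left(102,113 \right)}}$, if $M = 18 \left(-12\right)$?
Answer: $\frac{22549}{1315312} \approx 0.017143$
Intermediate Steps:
$u{\left(J,v \right)} = J v^{2}$
$M = -216$
$X{\left(B \right)} = - 123 B$ ($X{\left(B \right)} = - 3 B 41 = - 3 \cdot 41 B = - 123 B$)
$\frac{34603 + X{\left(98 \right)}}{t{\left(-26,M \right)} + u{\left(102,113 \right)}} = \frac{34603 - 12054}{\left(\left(-221\right) \left(-26\right) - -7128\right) + 102 \cdot 113^{2}} = \frac{34603 - 12054}{\left(5746 + 7128\right) + 102 \cdot 12769} = \frac{22549}{12874 + 1302438} = \frac{22549}{1315312}$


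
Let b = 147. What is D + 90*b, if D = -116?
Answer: 13114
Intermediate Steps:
D + 90*b = -116 + 90*147 = -116 + 13230 = 13114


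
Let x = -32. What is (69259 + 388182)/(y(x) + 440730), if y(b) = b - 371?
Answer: 457441/440327 ≈ 1.0389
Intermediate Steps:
y(b) = -371 + b
(69259 + 388182)/(y(x) + 440730) = (69259 + 388182)/((-371 - 32) + 440730) = 457441/(-403 + 440730) = 457441/440327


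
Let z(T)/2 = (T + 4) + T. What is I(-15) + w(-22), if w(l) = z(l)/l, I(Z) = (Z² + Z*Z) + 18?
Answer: 5188/11 ≈ 471.64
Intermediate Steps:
z(T) = 8 + 4*T (z(T) = 2*((T + 4) + T) = 2*((4 + T) + T) = 2*(4 + 2*T) = 8 + 4*T)
I(Z) = 18 + 2*Z² (I(Z) = (Z² + Z²) + 18 = 2*Z² + 18 = 18 + 2*Z²)
w(l) = (8 + 4*l)/l
I(-15) + w(-22) = (18 + 2*(-15)²) + (4 + 8/(-22)) = (18 + 2*225) + (4 + 8*(-1/22)) = (18 + 450) + (4 - 4/11) = 468 + 40/11 = 5188/11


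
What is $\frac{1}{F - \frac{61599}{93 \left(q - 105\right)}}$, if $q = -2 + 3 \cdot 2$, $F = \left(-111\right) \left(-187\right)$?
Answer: $\frac{3131}{65010700} \approx 4.8161 \cdot 10^{-5}$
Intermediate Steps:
$F = 20757$
$q = 4$ ($q = -2 + 6 = 4$)
$\frac{1}{F - \frac{61599}{93 \left(q - 105\right)}} = \frac{1}{20757 - \frac{61599}{93 \left(4 - 105\right)}} = \frac{1}{20757 - \frac{61599}{93 \left(-101\right)}} = \frac{1}{20757 - \frac{61599}{-9393}} = \frac{1}{20757 - - \frac{20533}{3131}} = \frac{1}{20757 + \frac{20533}{3131}} = \frac{1}{\frac{65010700}{3131}} = \frac{3131}{65010700}$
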